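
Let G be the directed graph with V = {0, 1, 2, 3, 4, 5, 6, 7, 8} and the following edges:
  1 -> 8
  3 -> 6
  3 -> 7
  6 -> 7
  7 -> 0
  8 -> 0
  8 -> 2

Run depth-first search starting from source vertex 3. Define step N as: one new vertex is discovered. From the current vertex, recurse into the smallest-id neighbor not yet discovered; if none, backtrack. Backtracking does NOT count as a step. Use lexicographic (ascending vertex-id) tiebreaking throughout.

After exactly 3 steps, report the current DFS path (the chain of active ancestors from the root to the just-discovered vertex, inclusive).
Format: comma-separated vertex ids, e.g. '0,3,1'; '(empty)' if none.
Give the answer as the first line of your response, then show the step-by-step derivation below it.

3,6,7

step 1: discover 3; path=3; order=3
step 2: discover 6; path=3>6; order=3,6
step 3: discover 7; path=3>6>7; order=3,6,7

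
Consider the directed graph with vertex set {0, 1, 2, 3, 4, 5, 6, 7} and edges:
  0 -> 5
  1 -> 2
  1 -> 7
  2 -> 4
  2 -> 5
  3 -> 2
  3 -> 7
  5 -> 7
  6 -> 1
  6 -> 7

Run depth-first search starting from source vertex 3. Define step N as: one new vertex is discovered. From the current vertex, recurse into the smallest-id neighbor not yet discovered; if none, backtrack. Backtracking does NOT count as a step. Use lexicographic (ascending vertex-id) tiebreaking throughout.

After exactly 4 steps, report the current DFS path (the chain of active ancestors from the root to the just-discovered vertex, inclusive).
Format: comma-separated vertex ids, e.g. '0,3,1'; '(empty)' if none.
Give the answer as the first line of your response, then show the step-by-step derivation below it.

3,2,5

step 1: discover 3; path=3; order=3
step 2: discover 2; path=3>2; order=3,2
step 3: discover 4; path=3>2>4; order=3,2,4
step 4: discover 5; path=3>2>5; order=3,2,4,5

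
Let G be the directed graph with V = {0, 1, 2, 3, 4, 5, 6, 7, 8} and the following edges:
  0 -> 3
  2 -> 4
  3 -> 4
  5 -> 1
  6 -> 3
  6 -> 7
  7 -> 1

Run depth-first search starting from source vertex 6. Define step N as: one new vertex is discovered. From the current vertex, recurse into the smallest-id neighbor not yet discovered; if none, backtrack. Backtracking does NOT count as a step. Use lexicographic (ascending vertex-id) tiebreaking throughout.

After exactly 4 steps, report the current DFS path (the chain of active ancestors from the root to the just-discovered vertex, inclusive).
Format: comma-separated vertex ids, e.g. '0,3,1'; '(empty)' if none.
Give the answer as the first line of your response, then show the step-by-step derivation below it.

6,7

step 1: discover 6; path=6; order=6
step 2: discover 3; path=6>3; order=6,3
step 3: discover 4; path=6>3>4; order=6,3,4
step 4: discover 7; path=6>7; order=6,3,4,7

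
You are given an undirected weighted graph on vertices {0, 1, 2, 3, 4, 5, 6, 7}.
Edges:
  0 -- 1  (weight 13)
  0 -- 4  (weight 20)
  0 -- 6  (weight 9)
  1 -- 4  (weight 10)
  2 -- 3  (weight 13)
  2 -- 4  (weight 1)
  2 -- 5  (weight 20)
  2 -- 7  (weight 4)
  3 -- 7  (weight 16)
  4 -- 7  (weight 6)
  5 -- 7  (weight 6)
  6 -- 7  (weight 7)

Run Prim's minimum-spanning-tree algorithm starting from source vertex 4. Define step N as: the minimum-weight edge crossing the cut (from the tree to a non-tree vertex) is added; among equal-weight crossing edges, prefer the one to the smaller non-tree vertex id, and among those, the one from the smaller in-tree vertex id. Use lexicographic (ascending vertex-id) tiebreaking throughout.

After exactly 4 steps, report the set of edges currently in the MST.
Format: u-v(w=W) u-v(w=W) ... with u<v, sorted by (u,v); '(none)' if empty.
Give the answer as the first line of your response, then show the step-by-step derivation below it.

2-4(w=1) 2-7(w=4) 5-7(w=6) 6-7(w=7)

step 1: add edge 2-4 (w=1); MST = {2-4(w=1)}
step 2: add edge 2-7 (w=4); MST = {2-4(w=1) 2-7(w=4)}
step 3: add edge 5-7 (w=6); MST = {2-4(w=1) 2-7(w=4) 5-7(w=6)}
step 4: add edge 6-7 (w=7); MST = {2-4(w=1) 2-7(w=4) 5-7(w=6) 6-7(w=7)}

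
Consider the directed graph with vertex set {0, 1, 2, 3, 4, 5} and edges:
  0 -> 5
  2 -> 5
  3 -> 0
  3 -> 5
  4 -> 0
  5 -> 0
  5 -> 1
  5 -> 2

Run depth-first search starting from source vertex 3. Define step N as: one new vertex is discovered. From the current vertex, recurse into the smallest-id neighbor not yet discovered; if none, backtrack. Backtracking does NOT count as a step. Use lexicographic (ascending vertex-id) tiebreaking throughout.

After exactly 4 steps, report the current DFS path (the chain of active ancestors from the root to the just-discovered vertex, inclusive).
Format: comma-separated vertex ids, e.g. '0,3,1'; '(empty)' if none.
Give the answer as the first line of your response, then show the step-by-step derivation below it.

3,0,5,1

step 1: discover 3; path=3; order=3
step 2: discover 0; path=3>0; order=3,0
step 3: discover 5; path=3>0>5; order=3,0,5
step 4: discover 1; path=3>0>5>1; order=3,0,5,1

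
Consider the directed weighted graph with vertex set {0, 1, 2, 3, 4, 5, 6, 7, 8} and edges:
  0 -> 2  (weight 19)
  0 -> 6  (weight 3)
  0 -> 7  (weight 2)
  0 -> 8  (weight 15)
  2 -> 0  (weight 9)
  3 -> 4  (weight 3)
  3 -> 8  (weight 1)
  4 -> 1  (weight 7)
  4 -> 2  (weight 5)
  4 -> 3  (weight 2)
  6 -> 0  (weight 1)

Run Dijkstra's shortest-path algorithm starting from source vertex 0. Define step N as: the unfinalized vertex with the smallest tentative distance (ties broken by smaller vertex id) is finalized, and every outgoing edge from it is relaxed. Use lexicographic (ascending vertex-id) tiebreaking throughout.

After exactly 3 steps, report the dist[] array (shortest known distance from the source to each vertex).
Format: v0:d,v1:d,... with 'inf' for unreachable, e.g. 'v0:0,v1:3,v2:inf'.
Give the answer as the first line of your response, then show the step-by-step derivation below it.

v0:0,v1:inf,v2:19,v3:inf,v4:inf,v5:inf,v6:3,v7:2,v8:15

step 1: dist = v0:0,v1:inf,v2:19,v3:inf,v4:inf,v5:inf,v6:3,v7:2,v8:15
step 2: dist = v0:0,v1:inf,v2:19,v3:inf,v4:inf,v5:inf,v6:3,v7:2,v8:15
step 3: dist = v0:0,v1:inf,v2:19,v3:inf,v4:inf,v5:inf,v6:3,v7:2,v8:15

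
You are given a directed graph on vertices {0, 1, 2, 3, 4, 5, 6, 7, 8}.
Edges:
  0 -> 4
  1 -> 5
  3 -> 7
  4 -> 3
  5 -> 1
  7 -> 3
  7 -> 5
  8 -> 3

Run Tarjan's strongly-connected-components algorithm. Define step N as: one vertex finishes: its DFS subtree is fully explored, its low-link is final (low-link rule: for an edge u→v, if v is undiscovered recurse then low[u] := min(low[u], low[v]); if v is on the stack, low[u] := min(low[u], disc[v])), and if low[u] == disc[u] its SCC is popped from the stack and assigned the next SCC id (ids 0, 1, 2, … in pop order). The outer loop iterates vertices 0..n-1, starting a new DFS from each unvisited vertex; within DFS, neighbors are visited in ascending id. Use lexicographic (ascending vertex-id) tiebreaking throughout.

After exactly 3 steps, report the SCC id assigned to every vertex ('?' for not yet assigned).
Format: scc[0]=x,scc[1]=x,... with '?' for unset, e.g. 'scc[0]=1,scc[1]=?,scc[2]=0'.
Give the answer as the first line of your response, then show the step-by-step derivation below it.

scc[0]=?,scc[1]=0,scc[2]=?,scc[3]=?,scc[4]=?,scc[5]=0,scc[6]=?,scc[7]=?,scc[8]=?

step 1: low=(low[0]=0,low[1]=4,low[2]=?,low[3]=2,low[4]=1,low[5]=4,low[6]=?,low[7]=2,low[8]=?); scc=(scc[0]=?,scc[1]=?,scc[2]=?,scc[3]=?,scc[4]=?,scc[5]=?,scc[6]=?,scc[7]=?,scc[8]=?)
step 2: low=(low[0]=0,low[1]=4,low[2]=?,low[3]=2,low[4]=1,low[5]=4,low[6]=?,low[7]=2,low[8]=?); scc=(scc[0]=?,scc[1]=0,scc[2]=?,scc[3]=?,scc[4]=?,scc[5]=0,scc[6]=?,scc[7]=?,scc[8]=?)
step 3: low=(low[0]=0,low[1]=4,low[2]=?,low[3]=2,low[4]=1,low[5]=4,low[6]=?,low[7]=2,low[8]=?); scc=(scc[0]=?,scc[1]=0,scc[2]=?,scc[3]=?,scc[4]=?,scc[5]=0,scc[6]=?,scc[7]=?,scc[8]=?)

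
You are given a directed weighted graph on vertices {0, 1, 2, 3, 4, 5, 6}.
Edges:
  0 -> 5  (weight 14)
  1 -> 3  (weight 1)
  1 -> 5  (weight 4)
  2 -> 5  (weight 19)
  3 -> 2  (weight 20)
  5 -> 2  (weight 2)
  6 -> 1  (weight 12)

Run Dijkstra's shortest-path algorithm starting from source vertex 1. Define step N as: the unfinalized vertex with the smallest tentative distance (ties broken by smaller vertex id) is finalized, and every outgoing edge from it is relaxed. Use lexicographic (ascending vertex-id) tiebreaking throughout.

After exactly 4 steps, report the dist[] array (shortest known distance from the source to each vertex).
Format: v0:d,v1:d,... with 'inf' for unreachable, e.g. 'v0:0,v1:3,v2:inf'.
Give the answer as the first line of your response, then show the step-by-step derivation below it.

v0:inf,v1:0,v2:6,v3:1,v4:inf,v5:4,v6:inf

step 1: dist = v0:inf,v1:0,v2:inf,v3:1,v4:inf,v5:4,v6:inf
step 2: dist = v0:inf,v1:0,v2:21,v3:1,v4:inf,v5:4,v6:inf
step 3: dist = v0:inf,v1:0,v2:6,v3:1,v4:inf,v5:4,v6:inf
step 4: dist = v0:inf,v1:0,v2:6,v3:1,v4:inf,v5:4,v6:inf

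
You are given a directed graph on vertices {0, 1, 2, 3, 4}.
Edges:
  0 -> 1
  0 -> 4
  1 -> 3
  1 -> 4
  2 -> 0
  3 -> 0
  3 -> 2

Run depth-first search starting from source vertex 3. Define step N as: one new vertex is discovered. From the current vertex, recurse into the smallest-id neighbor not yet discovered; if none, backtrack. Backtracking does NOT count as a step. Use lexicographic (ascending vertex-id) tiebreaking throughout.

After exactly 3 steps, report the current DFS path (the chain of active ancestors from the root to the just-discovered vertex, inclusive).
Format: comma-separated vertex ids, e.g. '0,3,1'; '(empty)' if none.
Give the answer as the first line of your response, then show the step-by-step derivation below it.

3,0,1

step 1: discover 3; path=3; order=3
step 2: discover 0; path=3>0; order=3,0
step 3: discover 1; path=3>0>1; order=3,0,1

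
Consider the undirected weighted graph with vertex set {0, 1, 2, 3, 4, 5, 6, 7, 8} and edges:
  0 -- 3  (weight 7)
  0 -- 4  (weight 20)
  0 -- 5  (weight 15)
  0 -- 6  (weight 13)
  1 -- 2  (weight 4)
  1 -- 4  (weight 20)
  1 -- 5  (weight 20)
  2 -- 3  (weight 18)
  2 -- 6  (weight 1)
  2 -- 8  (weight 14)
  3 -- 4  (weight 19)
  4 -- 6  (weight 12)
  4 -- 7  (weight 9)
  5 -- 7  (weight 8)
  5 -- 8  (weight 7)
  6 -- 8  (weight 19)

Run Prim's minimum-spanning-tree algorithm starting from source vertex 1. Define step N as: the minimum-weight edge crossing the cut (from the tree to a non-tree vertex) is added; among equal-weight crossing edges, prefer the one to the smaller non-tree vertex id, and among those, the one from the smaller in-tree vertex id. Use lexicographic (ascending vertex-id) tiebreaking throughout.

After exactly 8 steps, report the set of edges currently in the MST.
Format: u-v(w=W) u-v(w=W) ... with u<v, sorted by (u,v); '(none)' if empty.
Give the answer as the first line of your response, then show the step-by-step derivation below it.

0-3(w=7) 0-6(w=13) 1-2(w=4) 2-6(w=1) 4-6(w=12) 4-7(w=9) 5-7(w=8) 5-8(w=7)

step 1: add edge 1-2 (w=4); MST = {1-2(w=4)}
step 2: add edge 2-6 (w=1); MST = {1-2(w=4) 2-6(w=1)}
step 3: add edge 4-6 (w=12); MST = {1-2(w=4) 2-6(w=1) 4-6(w=12)}
step 4: add edge 4-7 (w=9); MST = {1-2(w=4) 2-6(w=1) 4-6(w=12) 4-7(w=9)}
step 5: add edge 5-7 (w=8); MST = {1-2(w=4) 2-6(w=1) 4-6(w=12) 4-7(w=9) 5-7(w=8)}
step 6: add edge 5-8 (w=7); MST = {1-2(w=4) 2-6(w=1) 4-6(w=12) 4-7(w=9) 5-7(w=8) 5-8(w=7)}
step 7: add edge 0-6 (w=13); MST = {0-6(w=13) 1-2(w=4) 2-6(w=1) 4-6(w=12) 4-7(w=9) 5-7(w=8) 5-8(w=7)}
step 8: add edge 0-3 (w=7); MST = {0-3(w=7) 0-6(w=13) 1-2(w=4) 2-6(w=1) 4-6(w=12) 4-7(w=9) 5-7(w=8) 5-8(w=7)}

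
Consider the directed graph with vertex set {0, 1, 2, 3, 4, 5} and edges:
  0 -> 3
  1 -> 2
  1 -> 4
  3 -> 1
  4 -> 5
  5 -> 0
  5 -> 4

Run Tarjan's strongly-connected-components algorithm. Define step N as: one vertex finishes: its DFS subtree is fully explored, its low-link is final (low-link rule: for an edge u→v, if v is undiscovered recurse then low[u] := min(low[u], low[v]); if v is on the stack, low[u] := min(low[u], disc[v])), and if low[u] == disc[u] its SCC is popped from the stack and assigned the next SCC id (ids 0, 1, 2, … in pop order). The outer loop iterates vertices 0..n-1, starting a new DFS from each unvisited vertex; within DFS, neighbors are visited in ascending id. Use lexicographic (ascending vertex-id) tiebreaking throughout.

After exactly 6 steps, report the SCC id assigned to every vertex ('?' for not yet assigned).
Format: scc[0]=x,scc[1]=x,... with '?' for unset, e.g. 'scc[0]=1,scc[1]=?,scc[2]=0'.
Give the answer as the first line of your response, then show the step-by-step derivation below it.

scc[0]=1,scc[1]=1,scc[2]=0,scc[3]=1,scc[4]=1,scc[5]=1

step 1: low=(low[0]=0,low[1]=2,low[2]=3,low[3]=1,low[4]=?,low[5]=?); scc=(scc[0]=?,scc[1]=?,scc[2]=0,scc[3]=?,scc[4]=?,scc[5]=?)
step 2: low=(low[0]=0,low[1]=2,low[2]=3,low[3]=1,low[4]=4,low[5]=0); scc=(scc[0]=?,scc[1]=?,scc[2]=0,scc[3]=?,scc[4]=?,scc[5]=?)
step 3: low=(low[0]=0,low[1]=2,low[2]=3,low[3]=1,low[4]=0,low[5]=0); scc=(scc[0]=?,scc[1]=?,scc[2]=0,scc[3]=?,scc[4]=?,scc[5]=?)
step 4: low=(low[0]=0,low[1]=0,low[2]=3,low[3]=1,low[4]=0,low[5]=0); scc=(scc[0]=?,scc[1]=?,scc[2]=0,scc[3]=?,scc[4]=?,scc[5]=?)
step 5: low=(low[0]=0,low[1]=0,low[2]=3,low[3]=0,low[4]=0,low[5]=0); scc=(scc[0]=?,scc[1]=?,scc[2]=0,scc[3]=?,scc[4]=?,scc[5]=?)
step 6: low=(low[0]=0,low[1]=0,low[2]=3,low[3]=0,low[4]=0,low[5]=0); scc=(scc[0]=1,scc[1]=1,scc[2]=0,scc[3]=1,scc[4]=1,scc[5]=1)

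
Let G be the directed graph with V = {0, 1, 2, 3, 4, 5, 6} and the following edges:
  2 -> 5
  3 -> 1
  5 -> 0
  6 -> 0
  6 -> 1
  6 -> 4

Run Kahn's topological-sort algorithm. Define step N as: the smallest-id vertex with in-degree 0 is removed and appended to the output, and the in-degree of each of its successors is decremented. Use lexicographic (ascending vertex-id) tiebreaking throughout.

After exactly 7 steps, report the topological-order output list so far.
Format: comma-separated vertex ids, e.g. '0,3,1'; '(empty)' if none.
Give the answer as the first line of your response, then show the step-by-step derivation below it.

2,3,5,6,0,1,4

step 1: output 2; order=[2]; indeg=(2,2,0,0,1,0,0)
step 2: output 3; order=[2,3]; indeg=(2,1,0,0,1,0,0)
step 3: output 5; order=[2,3,5]; indeg=(1,1,0,0,1,0,0)
step 4: output 6; order=[2,3,5,6]; indeg=(0,0,0,0,0,0,0)
step 5: output 0; order=[2,3,5,6,0]; indeg=(0,0,0,0,0,0,0)
step 6: output 1; order=[2,3,5,6,0,1]; indeg=(0,0,0,0,0,0,0)
step 7: output 4; order=[2,3,5,6,0,1,4]; indeg=(0,0,0,0,0,0,0)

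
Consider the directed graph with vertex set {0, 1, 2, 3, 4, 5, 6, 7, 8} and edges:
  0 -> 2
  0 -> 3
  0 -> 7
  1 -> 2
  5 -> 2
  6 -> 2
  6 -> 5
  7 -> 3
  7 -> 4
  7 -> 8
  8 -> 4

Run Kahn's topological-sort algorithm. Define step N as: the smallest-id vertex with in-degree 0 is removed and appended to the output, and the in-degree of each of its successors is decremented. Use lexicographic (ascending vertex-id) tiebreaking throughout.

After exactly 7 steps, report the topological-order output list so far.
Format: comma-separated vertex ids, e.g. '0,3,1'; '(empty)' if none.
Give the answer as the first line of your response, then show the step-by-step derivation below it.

0,1,6,5,2,7,3

step 1: output 0; order=[0]; indeg=(0,0,3,1,2,1,0,0,1)
step 2: output 1; order=[0,1]; indeg=(0,0,2,1,2,1,0,0,1)
step 3: output 6; order=[0,1,6]; indeg=(0,0,1,1,2,0,0,0,1)
step 4: output 5; order=[0,1,6,5]; indeg=(0,0,0,1,2,0,0,0,1)
step 5: output 2; order=[0,1,6,5,2]; indeg=(0,0,0,1,2,0,0,0,1)
step 6: output 7; order=[0,1,6,5,2,7]; indeg=(0,0,0,0,1,0,0,0,0)
step 7: output 3; order=[0,1,6,5,2,7,3]; indeg=(0,0,0,0,1,0,0,0,0)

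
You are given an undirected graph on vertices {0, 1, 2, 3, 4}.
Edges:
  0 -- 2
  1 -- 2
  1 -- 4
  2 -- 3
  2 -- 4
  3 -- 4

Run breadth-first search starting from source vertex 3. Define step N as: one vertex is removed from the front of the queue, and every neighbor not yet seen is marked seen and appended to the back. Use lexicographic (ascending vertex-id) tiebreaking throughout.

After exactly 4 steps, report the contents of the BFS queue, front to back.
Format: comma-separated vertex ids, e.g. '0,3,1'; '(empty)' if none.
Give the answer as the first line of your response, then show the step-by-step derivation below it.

1

step 1: dequeue 3; queue=[2,4]; order=3
step 2: dequeue 2; queue=[4,0,1]; order=3,2
step 3: dequeue 4; queue=[0,1]; order=3,2,4
step 4: dequeue 0; queue=[1]; order=3,2,4,0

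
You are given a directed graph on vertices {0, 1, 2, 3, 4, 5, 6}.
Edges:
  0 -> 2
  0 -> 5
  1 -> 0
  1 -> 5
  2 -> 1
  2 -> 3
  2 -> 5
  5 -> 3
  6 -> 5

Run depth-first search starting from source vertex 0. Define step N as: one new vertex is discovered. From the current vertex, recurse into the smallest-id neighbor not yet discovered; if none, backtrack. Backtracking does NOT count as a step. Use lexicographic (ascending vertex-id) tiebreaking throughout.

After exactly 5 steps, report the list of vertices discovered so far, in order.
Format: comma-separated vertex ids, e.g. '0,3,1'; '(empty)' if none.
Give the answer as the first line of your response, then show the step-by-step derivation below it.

0,2,1,5,3

step 1: discover 0; path=0; order=0
step 2: discover 2; path=0>2; order=0,2
step 3: discover 1; path=0>2>1; order=0,2,1
step 4: discover 5; path=0>2>1>5; order=0,2,1,5
step 5: discover 3; path=0>2>1>5>3; order=0,2,1,5,3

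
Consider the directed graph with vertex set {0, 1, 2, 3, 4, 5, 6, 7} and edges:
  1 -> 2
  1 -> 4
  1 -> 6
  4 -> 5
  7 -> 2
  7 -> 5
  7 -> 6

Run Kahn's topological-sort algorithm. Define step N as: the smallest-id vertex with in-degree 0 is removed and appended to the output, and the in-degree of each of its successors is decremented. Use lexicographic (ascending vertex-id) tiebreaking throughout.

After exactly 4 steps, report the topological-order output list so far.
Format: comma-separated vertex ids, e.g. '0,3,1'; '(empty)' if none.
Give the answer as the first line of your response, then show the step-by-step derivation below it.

0,1,3,4

step 1: output 0; order=[0]; indeg=(0,0,2,0,1,2,2,0)
step 2: output 1; order=[0,1]; indeg=(0,0,1,0,0,2,1,0)
step 3: output 3; order=[0,1,3]; indeg=(0,0,1,0,0,2,1,0)
step 4: output 4; order=[0,1,3,4]; indeg=(0,0,1,0,0,1,1,0)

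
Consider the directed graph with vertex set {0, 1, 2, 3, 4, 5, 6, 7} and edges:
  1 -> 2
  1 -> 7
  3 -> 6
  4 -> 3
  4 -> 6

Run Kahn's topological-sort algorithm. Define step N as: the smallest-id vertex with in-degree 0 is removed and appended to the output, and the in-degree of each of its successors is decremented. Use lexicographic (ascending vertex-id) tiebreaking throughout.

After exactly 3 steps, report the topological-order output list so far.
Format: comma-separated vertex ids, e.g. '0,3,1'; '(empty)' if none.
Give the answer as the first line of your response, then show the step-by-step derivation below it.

0,1,2

step 1: output 0; order=[0]; indeg=(0,0,1,1,0,0,2,1)
step 2: output 1; order=[0,1]; indeg=(0,0,0,1,0,0,2,0)
step 3: output 2; order=[0,1,2]; indeg=(0,0,0,1,0,0,2,0)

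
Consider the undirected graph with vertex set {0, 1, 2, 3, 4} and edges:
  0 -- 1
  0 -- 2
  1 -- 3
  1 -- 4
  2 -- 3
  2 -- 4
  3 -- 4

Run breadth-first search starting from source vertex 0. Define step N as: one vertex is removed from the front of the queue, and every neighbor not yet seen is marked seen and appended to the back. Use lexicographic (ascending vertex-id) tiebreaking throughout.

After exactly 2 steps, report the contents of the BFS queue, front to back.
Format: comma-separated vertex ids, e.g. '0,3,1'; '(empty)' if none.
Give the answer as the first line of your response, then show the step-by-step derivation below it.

2,3,4

step 1: dequeue 0; queue=[1,2]; order=0
step 2: dequeue 1; queue=[2,3,4]; order=0,1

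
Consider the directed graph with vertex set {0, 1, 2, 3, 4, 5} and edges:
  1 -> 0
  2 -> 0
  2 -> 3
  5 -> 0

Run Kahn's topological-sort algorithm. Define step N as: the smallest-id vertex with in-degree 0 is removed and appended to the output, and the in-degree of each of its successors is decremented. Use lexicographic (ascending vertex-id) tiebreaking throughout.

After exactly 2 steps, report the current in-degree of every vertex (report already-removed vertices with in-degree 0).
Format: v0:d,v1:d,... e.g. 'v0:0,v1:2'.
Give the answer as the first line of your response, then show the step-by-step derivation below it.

v0:1,v1:0,v2:0,v3:0,v4:0,v5:0

step 1: output 1; order=[1]; indeg=(2,0,0,1,0,0)
step 2: output 2; order=[1,2]; indeg=(1,0,0,0,0,0)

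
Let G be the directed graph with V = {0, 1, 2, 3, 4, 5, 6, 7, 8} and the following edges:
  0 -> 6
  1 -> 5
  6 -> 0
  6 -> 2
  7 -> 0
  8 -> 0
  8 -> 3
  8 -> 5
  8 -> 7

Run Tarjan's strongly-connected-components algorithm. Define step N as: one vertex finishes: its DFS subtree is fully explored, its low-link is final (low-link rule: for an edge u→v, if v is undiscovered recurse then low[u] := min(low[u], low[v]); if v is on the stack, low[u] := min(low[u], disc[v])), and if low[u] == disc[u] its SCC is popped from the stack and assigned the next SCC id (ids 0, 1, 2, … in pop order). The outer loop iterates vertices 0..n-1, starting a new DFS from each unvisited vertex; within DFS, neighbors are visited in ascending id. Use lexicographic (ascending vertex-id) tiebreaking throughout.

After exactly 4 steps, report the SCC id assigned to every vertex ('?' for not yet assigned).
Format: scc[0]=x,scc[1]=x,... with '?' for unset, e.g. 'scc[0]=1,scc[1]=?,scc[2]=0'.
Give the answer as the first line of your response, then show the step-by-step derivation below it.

scc[0]=1,scc[1]=?,scc[2]=0,scc[3]=?,scc[4]=?,scc[5]=2,scc[6]=1,scc[7]=?,scc[8]=?

step 1: low=(low[0]=0,low[1]=?,low[2]=2,low[3]=?,low[4]=?,low[5]=?,low[6]=0,low[7]=?,low[8]=?); scc=(scc[0]=?,scc[1]=?,scc[2]=0,scc[3]=?,scc[4]=?,scc[5]=?,scc[6]=?,scc[7]=?,scc[8]=?)
step 2: low=(low[0]=0,low[1]=?,low[2]=2,low[3]=?,low[4]=?,low[5]=?,low[6]=0,low[7]=?,low[8]=?); scc=(scc[0]=?,scc[1]=?,scc[2]=0,scc[3]=?,scc[4]=?,scc[5]=?,scc[6]=?,scc[7]=?,scc[8]=?)
step 3: low=(low[0]=0,low[1]=?,low[2]=2,low[3]=?,low[4]=?,low[5]=?,low[6]=0,low[7]=?,low[8]=?); scc=(scc[0]=1,scc[1]=?,scc[2]=0,scc[3]=?,scc[4]=?,scc[5]=?,scc[6]=1,scc[7]=?,scc[8]=?)
step 4: low=(low[0]=0,low[1]=3,low[2]=2,low[3]=?,low[4]=?,low[5]=4,low[6]=0,low[7]=?,low[8]=?); scc=(scc[0]=1,scc[1]=?,scc[2]=0,scc[3]=?,scc[4]=?,scc[5]=2,scc[6]=1,scc[7]=?,scc[8]=?)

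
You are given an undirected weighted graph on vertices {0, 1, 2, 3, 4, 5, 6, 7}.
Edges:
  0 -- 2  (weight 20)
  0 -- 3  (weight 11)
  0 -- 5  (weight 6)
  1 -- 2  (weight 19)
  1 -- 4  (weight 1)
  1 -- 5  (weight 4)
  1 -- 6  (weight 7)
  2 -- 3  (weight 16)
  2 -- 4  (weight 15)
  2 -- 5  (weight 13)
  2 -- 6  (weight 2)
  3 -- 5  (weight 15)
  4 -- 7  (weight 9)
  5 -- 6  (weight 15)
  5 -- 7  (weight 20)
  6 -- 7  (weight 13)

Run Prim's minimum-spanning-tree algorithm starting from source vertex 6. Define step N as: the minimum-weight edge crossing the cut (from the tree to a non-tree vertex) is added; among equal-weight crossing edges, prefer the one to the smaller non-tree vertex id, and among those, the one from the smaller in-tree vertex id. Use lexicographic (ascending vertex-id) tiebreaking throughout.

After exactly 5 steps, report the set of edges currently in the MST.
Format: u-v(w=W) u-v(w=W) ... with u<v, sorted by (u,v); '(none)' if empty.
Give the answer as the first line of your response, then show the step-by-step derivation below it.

0-5(w=6) 1-4(w=1) 1-5(w=4) 1-6(w=7) 2-6(w=2)

step 1: add edge 2-6 (w=2); MST = {2-6(w=2)}
step 2: add edge 1-6 (w=7); MST = {1-6(w=7) 2-6(w=2)}
step 3: add edge 1-4 (w=1); MST = {1-4(w=1) 1-6(w=7) 2-6(w=2)}
step 4: add edge 1-5 (w=4); MST = {1-4(w=1) 1-5(w=4) 1-6(w=7) 2-6(w=2)}
step 5: add edge 0-5 (w=6); MST = {0-5(w=6) 1-4(w=1) 1-5(w=4) 1-6(w=7) 2-6(w=2)}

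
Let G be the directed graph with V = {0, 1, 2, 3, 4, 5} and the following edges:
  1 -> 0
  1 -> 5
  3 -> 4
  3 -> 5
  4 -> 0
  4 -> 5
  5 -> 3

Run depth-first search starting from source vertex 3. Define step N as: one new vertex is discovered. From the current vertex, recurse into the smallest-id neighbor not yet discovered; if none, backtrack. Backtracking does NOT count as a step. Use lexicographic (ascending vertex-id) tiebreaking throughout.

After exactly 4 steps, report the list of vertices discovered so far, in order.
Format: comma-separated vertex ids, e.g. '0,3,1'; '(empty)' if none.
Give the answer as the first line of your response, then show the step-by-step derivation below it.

3,4,0,5

step 1: discover 3; path=3; order=3
step 2: discover 4; path=3>4; order=3,4
step 3: discover 0; path=3>4>0; order=3,4,0
step 4: discover 5; path=3>4>5; order=3,4,0,5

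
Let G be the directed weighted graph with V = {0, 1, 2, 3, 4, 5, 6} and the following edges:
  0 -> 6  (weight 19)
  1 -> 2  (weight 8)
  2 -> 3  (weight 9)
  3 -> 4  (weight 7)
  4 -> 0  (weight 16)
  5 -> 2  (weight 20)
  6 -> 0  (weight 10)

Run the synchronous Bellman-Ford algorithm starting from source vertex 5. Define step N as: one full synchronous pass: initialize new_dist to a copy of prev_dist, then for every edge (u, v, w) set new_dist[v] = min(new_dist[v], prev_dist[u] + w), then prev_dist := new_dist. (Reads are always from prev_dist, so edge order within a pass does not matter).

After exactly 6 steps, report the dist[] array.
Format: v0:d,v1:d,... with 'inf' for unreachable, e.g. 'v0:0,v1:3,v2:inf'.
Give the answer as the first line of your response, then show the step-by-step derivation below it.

v0:52,v1:inf,v2:20,v3:29,v4:36,v5:0,v6:71

step 1: dist = v0:inf,v1:inf,v2:20,v3:inf,v4:inf,v5:0,v6:inf
step 2: dist = v0:inf,v1:inf,v2:20,v3:29,v4:inf,v5:0,v6:inf
step 3: dist = v0:inf,v1:inf,v2:20,v3:29,v4:36,v5:0,v6:inf
step 4: dist = v0:52,v1:inf,v2:20,v3:29,v4:36,v5:0,v6:inf
step 5: dist = v0:52,v1:inf,v2:20,v3:29,v4:36,v5:0,v6:71
step 6: dist = v0:52,v1:inf,v2:20,v3:29,v4:36,v5:0,v6:71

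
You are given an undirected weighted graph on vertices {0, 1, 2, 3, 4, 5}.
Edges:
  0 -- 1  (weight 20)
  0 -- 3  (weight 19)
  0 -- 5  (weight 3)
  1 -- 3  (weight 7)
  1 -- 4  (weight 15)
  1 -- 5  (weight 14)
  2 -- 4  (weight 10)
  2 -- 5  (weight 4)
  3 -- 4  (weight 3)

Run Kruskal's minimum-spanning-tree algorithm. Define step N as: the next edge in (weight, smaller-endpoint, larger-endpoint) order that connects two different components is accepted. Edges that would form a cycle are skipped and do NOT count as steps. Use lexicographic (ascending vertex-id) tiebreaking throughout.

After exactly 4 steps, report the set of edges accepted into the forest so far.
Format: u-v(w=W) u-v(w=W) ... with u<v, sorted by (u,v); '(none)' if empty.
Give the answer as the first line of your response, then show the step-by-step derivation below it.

0-5(w=3) 1-3(w=7) 2-5(w=4) 3-4(w=3)

step 1: add edge 0-5 (w=3); MST = {0-5(w=3)}
step 2: add edge 3-4 (w=3); MST = {0-5(w=3) 3-4(w=3)}
step 3: add edge 2-5 (w=4); MST = {0-5(w=3) 2-5(w=4) 3-4(w=3)}
step 4: add edge 1-3 (w=7); MST = {0-5(w=3) 1-3(w=7) 2-5(w=4) 3-4(w=3)}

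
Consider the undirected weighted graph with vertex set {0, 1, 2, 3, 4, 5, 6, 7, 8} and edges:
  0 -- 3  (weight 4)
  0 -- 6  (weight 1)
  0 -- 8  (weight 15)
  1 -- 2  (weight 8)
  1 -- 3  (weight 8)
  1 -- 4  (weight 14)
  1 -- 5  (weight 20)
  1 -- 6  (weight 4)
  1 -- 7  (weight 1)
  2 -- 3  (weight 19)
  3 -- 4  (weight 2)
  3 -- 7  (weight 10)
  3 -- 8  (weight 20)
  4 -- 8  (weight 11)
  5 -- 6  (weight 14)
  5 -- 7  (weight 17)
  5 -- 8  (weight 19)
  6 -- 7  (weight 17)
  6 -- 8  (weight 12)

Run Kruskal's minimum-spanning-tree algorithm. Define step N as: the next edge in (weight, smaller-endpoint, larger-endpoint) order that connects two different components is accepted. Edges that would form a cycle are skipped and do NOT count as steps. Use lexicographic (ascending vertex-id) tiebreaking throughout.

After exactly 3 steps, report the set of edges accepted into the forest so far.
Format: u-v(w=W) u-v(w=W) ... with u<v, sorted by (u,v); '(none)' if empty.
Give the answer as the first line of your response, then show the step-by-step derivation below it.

0-6(w=1) 1-7(w=1) 3-4(w=2)

step 1: add edge 0-6 (w=1); MST = {0-6(w=1)}
step 2: add edge 1-7 (w=1); MST = {0-6(w=1) 1-7(w=1)}
step 3: add edge 3-4 (w=2); MST = {0-6(w=1) 1-7(w=1) 3-4(w=2)}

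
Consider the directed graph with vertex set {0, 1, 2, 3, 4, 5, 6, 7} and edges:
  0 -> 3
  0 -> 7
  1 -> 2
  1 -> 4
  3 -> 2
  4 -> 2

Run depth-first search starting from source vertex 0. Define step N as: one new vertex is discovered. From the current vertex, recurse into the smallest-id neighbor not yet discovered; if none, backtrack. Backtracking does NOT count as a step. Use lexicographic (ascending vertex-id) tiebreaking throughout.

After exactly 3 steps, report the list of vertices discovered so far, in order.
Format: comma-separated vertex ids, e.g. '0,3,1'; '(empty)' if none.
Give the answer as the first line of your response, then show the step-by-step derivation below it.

0,3,2

step 1: discover 0; path=0; order=0
step 2: discover 3; path=0>3; order=0,3
step 3: discover 2; path=0>3>2; order=0,3,2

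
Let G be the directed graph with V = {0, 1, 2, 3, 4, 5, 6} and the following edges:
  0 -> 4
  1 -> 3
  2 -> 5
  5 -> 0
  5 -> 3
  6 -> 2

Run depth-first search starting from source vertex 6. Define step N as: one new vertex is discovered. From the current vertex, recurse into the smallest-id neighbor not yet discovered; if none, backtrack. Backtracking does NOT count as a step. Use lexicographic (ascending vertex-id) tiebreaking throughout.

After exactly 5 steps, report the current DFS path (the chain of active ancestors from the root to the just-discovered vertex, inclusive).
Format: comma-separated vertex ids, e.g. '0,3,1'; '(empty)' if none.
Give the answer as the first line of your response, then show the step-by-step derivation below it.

6,2,5,0,4

step 1: discover 6; path=6; order=6
step 2: discover 2; path=6>2; order=6,2
step 3: discover 5; path=6>2>5; order=6,2,5
step 4: discover 0; path=6>2>5>0; order=6,2,5,0
step 5: discover 4; path=6>2>5>0>4; order=6,2,5,0,4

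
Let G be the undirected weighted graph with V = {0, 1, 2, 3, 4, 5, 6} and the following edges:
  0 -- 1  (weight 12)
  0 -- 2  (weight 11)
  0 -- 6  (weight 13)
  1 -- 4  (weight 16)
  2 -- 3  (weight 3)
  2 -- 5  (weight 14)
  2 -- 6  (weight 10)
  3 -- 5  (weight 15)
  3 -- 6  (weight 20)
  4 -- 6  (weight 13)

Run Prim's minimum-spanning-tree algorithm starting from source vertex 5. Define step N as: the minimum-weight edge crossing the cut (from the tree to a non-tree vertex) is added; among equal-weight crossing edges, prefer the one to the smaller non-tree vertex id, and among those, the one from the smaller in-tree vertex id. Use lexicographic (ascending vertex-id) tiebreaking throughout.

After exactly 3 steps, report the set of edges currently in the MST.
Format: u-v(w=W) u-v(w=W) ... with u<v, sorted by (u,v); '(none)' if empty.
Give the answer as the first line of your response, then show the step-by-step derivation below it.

2-3(w=3) 2-5(w=14) 2-6(w=10)

step 1: add edge 2-5 (w=14); MST = {2-5(w=14)}
step 2: add edge 2-3 (w=3); MST = {2-3(w=3) 2-5(w=14)}
step 3: add edge 2-6 (w=10); MST = {2-3(w=3) 2-5(w=14) 2-6(w=10)}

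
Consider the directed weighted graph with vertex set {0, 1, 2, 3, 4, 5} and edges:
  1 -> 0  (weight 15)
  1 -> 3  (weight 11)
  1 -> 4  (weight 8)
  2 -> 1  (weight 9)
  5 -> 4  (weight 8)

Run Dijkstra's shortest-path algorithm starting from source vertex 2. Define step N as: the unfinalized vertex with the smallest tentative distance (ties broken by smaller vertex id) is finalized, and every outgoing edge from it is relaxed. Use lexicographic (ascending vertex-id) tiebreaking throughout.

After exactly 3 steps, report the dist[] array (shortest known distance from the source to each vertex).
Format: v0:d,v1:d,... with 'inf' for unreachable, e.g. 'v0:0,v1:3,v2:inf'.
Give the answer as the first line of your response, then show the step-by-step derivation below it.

v0:24,v1:9,v2:0,v3:20,v4:17,v5:inf

step 1: dist = v0:inf,v1:9,v2:0,v3:inf,v4:inf,v5:inf
step 2: dist = v0:24,v1:9,v2:0,v3:20,v4:17,v5:inf
step 3: dist = v0:24,v1:9,v2:0,v3:20,v4:17,v5:inf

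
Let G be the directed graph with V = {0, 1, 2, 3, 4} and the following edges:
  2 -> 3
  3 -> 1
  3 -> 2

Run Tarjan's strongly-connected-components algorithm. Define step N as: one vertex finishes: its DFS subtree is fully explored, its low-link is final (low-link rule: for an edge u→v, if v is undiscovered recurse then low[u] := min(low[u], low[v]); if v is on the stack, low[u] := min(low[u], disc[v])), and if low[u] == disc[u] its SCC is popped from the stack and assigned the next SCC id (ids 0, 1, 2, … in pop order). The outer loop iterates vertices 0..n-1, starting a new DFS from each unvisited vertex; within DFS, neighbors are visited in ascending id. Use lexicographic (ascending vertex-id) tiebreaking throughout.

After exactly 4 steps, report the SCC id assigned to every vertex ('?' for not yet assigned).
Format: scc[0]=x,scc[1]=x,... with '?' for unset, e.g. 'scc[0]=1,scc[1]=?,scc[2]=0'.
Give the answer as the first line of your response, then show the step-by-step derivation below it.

scc[0]=0,scc[1]=1,scc[2]=2,scc[3]=2,scc[4]=?

step 1: low=(low[0]=0,low[1]=?,low[2]=?,low[3]=?,low[4]=?); scc=(scc[0]=0,scc[1]=?,scc[2]=?,scc[3]=?,scc[4]=?)
step 2: low=(low[0]=0,low[1]=1,low[2]=?,low[3]=?,low[4]=?); scc=(scc[0]=0,scc[1]=1,scc[2]=?,scc[3]=?,scc[4]=?)
step 3: low=(low[0]=0,low[1]=1,low[2]=2,low[3]=2,low[4]=?); scc=(scc[0]=0,scc[1]=1,scc[2]=?,scc[3]=?,scc[4]=?)
step 4: low=(low[0]=0,low[1]=1,low[2]=2,low[3]=2,low[4]=?); scc=(scc[0]=0,scc[1]=1,scc[2]=2,scc[3]=2,scc[4]=?)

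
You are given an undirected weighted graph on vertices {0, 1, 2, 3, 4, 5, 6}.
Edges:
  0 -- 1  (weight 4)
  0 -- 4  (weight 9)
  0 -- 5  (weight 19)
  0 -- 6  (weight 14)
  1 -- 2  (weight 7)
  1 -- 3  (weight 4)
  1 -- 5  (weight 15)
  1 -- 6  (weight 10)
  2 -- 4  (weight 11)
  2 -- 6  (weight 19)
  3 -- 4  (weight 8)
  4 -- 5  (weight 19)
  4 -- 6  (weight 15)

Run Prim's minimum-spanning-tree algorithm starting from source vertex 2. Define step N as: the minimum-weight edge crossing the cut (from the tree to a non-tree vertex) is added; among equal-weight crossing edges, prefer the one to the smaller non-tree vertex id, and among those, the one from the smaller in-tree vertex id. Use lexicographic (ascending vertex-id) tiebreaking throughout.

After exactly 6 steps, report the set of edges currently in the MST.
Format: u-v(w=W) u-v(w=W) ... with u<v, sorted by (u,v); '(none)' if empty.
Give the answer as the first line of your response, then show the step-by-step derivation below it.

0-1(w=4) 1-2(w=7) 1-3(w=4) 1-5(w=15) 1-6(w=10) 3-4(w=8)

step 1: add edge 1-2 (w=7); MST = {1-2(w=7)}
step 2: add edge 0-1 (w=4); MST = {0-1(w=4) 1-2(w=7)}
step 3: add edge 1-3 (w=4); MST = {0-1(w=4) 1-2(w=7) 1-3(w=4)}
step 4: add edge 3-4 (w=8); MST = {0-1(w=4) 1-2(w=7) 1-3(w=4) 3-4(w=8)}
step 5: add edge 1-6 (w=10); MST = {0-1(w=4) 1-2(w=7) 1-3(w=4) 1-6(w=10) 3-4(w=8)}
step 6: add edge 1-5 (w=15); MST = {0-1(w=4) 1-2(w=7) 1-3(w=4) 1-5(w=15) 1-6(w=10) 3-4(w=8)}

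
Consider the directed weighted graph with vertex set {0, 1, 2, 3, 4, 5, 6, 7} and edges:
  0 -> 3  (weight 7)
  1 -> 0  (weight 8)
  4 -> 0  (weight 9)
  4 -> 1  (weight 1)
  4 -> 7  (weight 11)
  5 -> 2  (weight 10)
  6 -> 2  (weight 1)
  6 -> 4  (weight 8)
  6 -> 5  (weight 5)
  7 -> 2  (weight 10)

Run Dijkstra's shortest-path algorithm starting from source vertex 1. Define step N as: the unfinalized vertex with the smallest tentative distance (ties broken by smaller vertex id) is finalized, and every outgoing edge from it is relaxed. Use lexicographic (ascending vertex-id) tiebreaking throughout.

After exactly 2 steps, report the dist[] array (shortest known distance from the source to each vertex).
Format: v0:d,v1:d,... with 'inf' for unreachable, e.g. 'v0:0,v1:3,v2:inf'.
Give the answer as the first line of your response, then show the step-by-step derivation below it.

v0:8,v1:0,v2:inf,v3:15,v4:inf,v5:inf,v6:inf,v7:inf

step 1: dist = v0:8,v1:0,v2:inf,v3:inf,v4:inf,v5:inf,v6:inf,v7:inf
step 2: dist = v0:8,v1:0,v2:inf,v3:15,v4:inf,v5:inf,v6:inf,v7:inf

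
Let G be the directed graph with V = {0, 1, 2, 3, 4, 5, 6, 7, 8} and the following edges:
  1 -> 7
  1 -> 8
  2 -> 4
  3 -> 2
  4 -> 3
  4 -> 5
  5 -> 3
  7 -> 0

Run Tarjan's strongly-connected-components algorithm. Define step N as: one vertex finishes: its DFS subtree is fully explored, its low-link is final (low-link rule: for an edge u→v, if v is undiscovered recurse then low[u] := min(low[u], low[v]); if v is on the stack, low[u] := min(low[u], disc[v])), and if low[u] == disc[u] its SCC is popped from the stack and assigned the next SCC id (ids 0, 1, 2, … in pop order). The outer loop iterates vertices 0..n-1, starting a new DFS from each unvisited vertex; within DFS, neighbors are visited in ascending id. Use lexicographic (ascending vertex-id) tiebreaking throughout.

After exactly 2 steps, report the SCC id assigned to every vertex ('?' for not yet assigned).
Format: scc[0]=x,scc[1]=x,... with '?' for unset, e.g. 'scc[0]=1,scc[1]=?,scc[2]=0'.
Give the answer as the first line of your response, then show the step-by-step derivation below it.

scc[0]=0,scc[1]=?,scc[2]=?,scc[3]=?,scc[4]=?,scc[5]=?,scc[6]=?,scc[7]=1,scc[8]=?

step 1: low=(low[0]=0,low[1]=?,low[2]=?,low[3]=?,low[4]=?,low[5]=?,low[6]=?,low[7]=?,low[8]=?); scc=(scc[0]=0,scc[1]=?,scc[2]=?,scc[3]=?,scc[4]=?,scc[5]=?,scc[6]=?,scc[7]=?,scc[8]=?)
step 2: low=(low[0]=0,low[1]=1,low[2]=?,low[3]=?,low[4]=?,low[5]=?,low[6]=?,low[7]=2,low[8]=?); scc=(scc[0]=0,scc[1]=?,scc[2]=?,scc[3]=?,scc[4]=?,scc[5]=?,scc[6]=?,scc[7]=1,scc[8]=?)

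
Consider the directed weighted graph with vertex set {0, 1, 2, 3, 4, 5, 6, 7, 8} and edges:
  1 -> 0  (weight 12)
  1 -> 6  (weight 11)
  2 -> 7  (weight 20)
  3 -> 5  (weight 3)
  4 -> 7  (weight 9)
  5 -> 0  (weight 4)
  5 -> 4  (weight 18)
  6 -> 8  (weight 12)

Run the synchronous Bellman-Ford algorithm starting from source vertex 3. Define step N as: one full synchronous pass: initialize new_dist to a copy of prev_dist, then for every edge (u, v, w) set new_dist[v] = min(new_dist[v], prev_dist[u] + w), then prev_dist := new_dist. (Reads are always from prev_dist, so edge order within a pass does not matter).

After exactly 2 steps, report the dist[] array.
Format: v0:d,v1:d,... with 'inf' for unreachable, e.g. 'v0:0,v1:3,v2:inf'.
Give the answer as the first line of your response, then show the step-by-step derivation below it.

v0:7,v1:inf,v2:inf,v3:0,v4:21,v5:3,v6:inf,v7:inf,v8:inf

step 1: dist = v0:inf,v1:inf,v2:inf,v3:0,v4:inf,v5:3,v6:inf,v7:inf,v8:inf
step 2: dist = v0:7,v1:inf,v2:inf,v3:0,v4:21,v5:3,v6:inf,v7:inf,v8:inf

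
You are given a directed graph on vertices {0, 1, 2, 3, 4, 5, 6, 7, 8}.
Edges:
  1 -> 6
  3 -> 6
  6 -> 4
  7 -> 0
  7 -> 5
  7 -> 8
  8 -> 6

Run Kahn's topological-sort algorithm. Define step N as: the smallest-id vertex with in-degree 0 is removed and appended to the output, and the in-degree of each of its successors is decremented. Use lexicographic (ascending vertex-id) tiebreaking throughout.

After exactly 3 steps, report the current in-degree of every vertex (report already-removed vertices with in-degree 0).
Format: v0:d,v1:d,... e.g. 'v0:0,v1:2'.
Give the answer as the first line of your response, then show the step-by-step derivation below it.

v0:1,v1:0,v2:0,v3:0,v4:1,v5:1,v6:1,v7:0,v8:1

step 1: output 1; order=[1]; indeg=(1,0,0,0,1,1,2,0,1)
step 2: output 2; order=[1,2]; indeg=(1,0,0,0,1,1,2,0,1)
step 3: output 3; order=[1,2,3]; indeg=(1,0,0,0,1,1,1,0,1)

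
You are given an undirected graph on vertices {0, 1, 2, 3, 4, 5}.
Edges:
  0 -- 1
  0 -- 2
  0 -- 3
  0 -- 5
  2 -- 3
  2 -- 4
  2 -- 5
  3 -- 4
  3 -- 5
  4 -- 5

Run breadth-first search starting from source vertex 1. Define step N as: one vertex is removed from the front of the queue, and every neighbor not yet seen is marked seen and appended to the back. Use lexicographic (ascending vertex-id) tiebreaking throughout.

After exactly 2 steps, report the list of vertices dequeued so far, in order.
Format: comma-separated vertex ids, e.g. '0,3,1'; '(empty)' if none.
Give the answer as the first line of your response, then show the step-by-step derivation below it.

1,0

step 1: dequeue 1; queue=[0]; order=1
step 2: dequeue 0; queue=[2,3,5]; order=1,0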